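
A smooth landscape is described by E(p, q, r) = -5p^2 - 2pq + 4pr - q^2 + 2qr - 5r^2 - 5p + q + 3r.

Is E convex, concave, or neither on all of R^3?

concave

E is quadratic, so its Hessian is the constant matrix H = [[-10, -2, 4], [-2, -2, 2], [4, 2, -10]].
Leading principal minors: -10, 16, -120.
Signs alternate −, +, − ⇒ H ≺ 0 ⇒ concave.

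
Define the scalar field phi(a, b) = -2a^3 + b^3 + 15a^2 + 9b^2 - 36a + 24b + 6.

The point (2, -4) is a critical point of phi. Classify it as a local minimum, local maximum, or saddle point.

The mixed partial ∂²phi/∂a∂b is 0, so the Hessian at any point is diag(phi_aa, phi_bb) = diag(6(-2a + 5), 6(b + 3)).
At (2, -4): H = diag(6, -6).
The eigenvalues have opposite signs, so H is indefinite: a saddle point.

saddle point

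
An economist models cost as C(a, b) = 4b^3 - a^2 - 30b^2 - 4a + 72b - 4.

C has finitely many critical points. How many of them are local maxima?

C separates as a function of a plus a function of b, so ∇C=0 decouples.
∂C/∂a = -2(a + 2) = 0 at a ∈ {-2}; ∂C/∂b = 12(b - 3)(b - 2) = 0 at b ∈ {2, 3}.
The Hessian is diagonal: diag(C_aa, C_bb). Second derivatives: C_aa(-2)=-2; C_bb(2)=-12, C_bb(3)=12.
Local maxima occur where both diagonal entries negative: (-2, 2). Count: 1.

1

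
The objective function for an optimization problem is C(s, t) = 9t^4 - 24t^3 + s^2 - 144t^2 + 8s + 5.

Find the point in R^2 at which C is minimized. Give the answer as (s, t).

C(s,t) separates as P(s) + Q(t) + 5, so its minimum is min P + min Q + 5.
P'(s) = 2s + 8 vanishes at s ∈ {-4}; Q'(t) = 36t(t - 4)(t + 2) vanishes at t ∈ {-2, 0, 4}.
Local minima of P (where P''>0): P(-4)=-16. Local minima of Q: Q(-2)=-240, Q(4)=-1536.
So the global minimum of C is P(-4) + Q(4) + 5 = -16 − 1536 + 5 = -1547, attained at (-4, 4).

(-4, 4)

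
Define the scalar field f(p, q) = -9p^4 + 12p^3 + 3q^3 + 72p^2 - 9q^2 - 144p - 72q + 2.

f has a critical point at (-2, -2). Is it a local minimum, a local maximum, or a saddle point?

The mixed partial ∂²f/∂p∂q is 0, so the Hessian at any point is diag(f_pp, f_qq) = diag(36(-3p^2 + 2p + 4), 18(q - 1)).
At (-2, -2): H = diag(-432, -54).
Both eigenvalues are negative, so H is negative definite: a local maximum.

local maximum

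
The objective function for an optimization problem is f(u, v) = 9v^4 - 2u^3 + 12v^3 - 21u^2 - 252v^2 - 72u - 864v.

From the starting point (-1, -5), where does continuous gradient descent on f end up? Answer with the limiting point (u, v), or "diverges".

diverges

f is separable, so gradient descent decouples: u follows -∂f/∂u, v follows -∂f/∂v.
∂f/∂u = -6(u + 3)(u + 4); at u=-1 this is -36, so u increases.
∂f/∂v = 36(v - 4)(v + 2)(v + 3); at v=-5 this is -1944, so v increases.
The u-coordinate has no critical point in that direction and runs off to infinity.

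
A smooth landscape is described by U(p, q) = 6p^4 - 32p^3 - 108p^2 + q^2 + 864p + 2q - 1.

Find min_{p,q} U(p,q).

U(p,q) separates as A(p) + B(q) − 1, so its minimum is min A + min B − 1.
A'(p) = 24(p - 4)(p - 3)(p + 3) vanishes at p ∈ {-3, 3, 4}; B'(q) = 2q + 2 vanishes at q ∈ {-1}.
Local minima of A (where A''>0): A(-3)=-2214, A(4)=1216. Local minima of B: B(-1)=-1.
So the global minimum of U is A(-3) + B(-1) − 1 = -2214 − 1 − 1 = -2216, attained at (-3, -1).

-2216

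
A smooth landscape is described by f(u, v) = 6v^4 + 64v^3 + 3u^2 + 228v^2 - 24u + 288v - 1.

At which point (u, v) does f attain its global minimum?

(4, -1)

f(u,v) separates as P(u) + Q(v) − 1, so its minimum is min P + min Q − 1.
P'(u) = 6u - 24 vanishes at u ∈ {4}; Q'(v) = 24(v + 1)(v + 3)(v + 4) vanishes at v ∈ {-4, -3, -1}.
Local minima of P (where P''>0): P(4)=-48. Local minima of Q: Q(-4)=-64, Q(-1)=-118.
So the global minimum of f is P(4) + Q(-1) − 1 = -48 − 118 − 1 = -167, attained at (4, -1).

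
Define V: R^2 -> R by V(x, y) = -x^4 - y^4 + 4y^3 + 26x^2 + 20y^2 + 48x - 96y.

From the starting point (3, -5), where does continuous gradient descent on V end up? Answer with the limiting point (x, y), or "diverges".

V is separable, so gradient descent decouples: x follows -∂V/∂x, y follows -∂V/∂y.
∂V/∂x = -4(x - 4)(x + 1)(x + 3); at x=3 this is 96, so x decreases.
∂V/∂y = -4(y - 4)(y - 2)(y + 3); at y=-5 this is 504, so y decreases.
The y-coordinate has no critical point in that direction and runs off to infinity.

diverges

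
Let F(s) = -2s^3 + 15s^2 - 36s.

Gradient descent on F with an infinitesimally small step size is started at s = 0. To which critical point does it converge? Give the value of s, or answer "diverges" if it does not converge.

2

F'(s) = -6(s - 3)(s - 2), so F'(0) = -36.
Gradient descent moves in the -F' direction, i.e. s is increasing.
The nearest critical point in that direction is s = 2, where F'' = 6 > 0 (a local minimum). The iterate converges there.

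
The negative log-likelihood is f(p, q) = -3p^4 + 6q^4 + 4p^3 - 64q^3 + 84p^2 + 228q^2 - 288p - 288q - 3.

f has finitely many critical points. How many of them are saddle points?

f separates as a function of p plus a function of q, so ∇f=0 decouples.
∂f/∂p = -12(p - 3)(p - 2)(p + 4) = 0 at p ∈ {-4, 2, 3}; ∂f/∂q = 24(q - 4)(q - 3)(q - 1) = 0 at q ∈ {1, 3, 4}.
The Hessian is diagonal: diag(f_pp, f_qq). Second derivatives: f_pp(-4)=-504, f_pp(2)=72, f_pp(3)=-84; f_qq(1)=144, f_qq(3)=-48, f_qq(4)=72.
Saddle points occur where the two diagonal entries have opposite signs: (-4, 1), (-4, 4), (2, 3), (3, 1), (3, 4). Count: 5.

5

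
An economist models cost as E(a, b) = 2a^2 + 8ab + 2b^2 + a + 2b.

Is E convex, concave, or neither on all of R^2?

E is quadratic, so its Hessian is the constant matrix H = [[4, 8], [8, 4]].
det(H) = -48, tr(H) = 8.
det(H) < 0, so H is indefinite: neither convex nor concave.

neither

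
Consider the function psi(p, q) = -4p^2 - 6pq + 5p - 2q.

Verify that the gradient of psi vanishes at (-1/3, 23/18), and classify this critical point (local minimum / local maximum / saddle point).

∇psi = (-8p - 6q + 5, -6p - 2); substituting (-1/3, 23/18) gives ∇psi = (0, 0), so (-1/3, 23/18) is indeed a critical point.
The Hessian of psi is constant: H = [[-8, -6], [-6, 0]].
det(H) = (-8)·0 − (-6)² = -36.
Since det(H) < 0, H is indefinite and the critical point is a saddle point.

saddle point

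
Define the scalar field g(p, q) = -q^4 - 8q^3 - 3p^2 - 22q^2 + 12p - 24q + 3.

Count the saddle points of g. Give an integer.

g separates as a function of p plus a function of q, so ∇g=0 decouples.
∂g/∂p = -6(p - 2) = 0 at p ∈ {2}; ∂g/∂q = -4(q + 1)(q + 2)(q + 3) = 0 at q ∈ {-3, -2, -1}.
The Hessian is diagonal: diag(g_pp, g_qq). Second derivatives: g_pp(2)=-6; g_qq(-3)=-8, g_qq(-2)=4, g_qq(-1)=-8.
Saddle points occur where the two diagonal entries have opposite signs: (2, -2). Count: 1.

1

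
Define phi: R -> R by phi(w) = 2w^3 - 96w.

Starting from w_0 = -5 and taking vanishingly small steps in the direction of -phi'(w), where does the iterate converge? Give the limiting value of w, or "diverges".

diverges

phi'(w) = 6(w - 4)(w + 4), so phi'(-5) = 54.
Gradient descent moves in the -phi' direction, i.e. w is decreasing.
There is no critical point below w=-5, and phi' keeps the same sign, so the iterate runs off to −∞.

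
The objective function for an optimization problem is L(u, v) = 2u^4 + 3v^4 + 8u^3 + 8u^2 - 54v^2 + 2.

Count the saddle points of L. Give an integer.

L separates as a function of u plus a function of v, so ∇L=0 decouples.
∂L/∂u = 8u(u + 1)(u + 2) = 0 at u ∈ {-2, -1, 0}; ∂L/∂v = 12v(v - 3)(v + 3) = 0 at v ∈ {-3, 0, 3}.
The Hessian is diagonal: diag(L_uu, L_vv). Second derivatives: L_uu(-2)=16, L_uu(-1)=-8, L_uu(0)=16; L_vv(-3)=216, L_vv(0)=-108, L_vv(3)=216.
Saddle points occur where the two diagonal entries have opposite signs: (-2, 0), (-1, -3), (-1, 3), (0, 0). Count: 4.

4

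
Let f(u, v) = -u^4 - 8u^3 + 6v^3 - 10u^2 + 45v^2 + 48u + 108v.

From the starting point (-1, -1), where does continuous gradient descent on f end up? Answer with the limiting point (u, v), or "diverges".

f is separable, so gradient descent decouples: u follows -∂f/∂u, v follows -∂f/∂v.
∂f/∂u = -4(u - 1)(u + 3)(u + 4); at u=-1 this is 48, so u decreases.
∂f/∂v = 18(v + 2)(v + 3); at v=-1 this is 36, so v decreases.
u converges to its nearest critical value -3 (a local min of the u-part); v converges to -2. The iterate converges to (-3, -2).

(-3, -2)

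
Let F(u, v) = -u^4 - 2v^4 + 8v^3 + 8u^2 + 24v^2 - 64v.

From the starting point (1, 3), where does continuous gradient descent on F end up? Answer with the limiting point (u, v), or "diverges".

(0, 1)

F is separable, so gradient descent decouples: u follows -∂F/∂u, v follows -∂F/∂v.
∂F/∂u = -4u(u - 2)(u + 2); at u=1 this is 12, so u decreases.
∂F/∂v = -8(v - 4)(v - 1)(v + 2); at v=3 this is 80, so v decreases.
u converges to its nearest critical value 0 (a local min of the u-part); v converges to 1. The iterate converges to (0, 1).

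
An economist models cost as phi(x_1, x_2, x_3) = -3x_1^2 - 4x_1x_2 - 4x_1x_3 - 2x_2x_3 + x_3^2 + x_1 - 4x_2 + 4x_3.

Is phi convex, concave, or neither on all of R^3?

neither

phi is quadratic, so its Hessian is the constant matrix H = [[-6, -4, -4], [-4, 0, -2], [-4, -2, 2]].
Leading principal minors: -6, -16, -72.
Neither pattern holds ⇒ H is indefinite ⇒ neither convex nor concave.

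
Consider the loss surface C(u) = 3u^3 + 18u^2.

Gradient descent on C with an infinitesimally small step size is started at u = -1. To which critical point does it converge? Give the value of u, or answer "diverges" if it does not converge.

C'(u) = 9u(u + 4), so C'(-1) = -27.
Gradient descent moves in the -C' direction, i.e. u is increasing.
The nearest critical point in that direction is u = 0, where C'' = 36 > 0 (a local minimum). The iterate converges there.

0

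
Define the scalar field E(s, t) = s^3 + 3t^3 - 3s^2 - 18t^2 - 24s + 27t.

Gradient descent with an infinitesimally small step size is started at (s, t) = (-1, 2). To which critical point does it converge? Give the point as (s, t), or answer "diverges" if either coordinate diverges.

(4, 3)

E is separable, so gradient descent decouples: s follows -∂E/∂s, t follows -∂E/∂t.
∂E/∂s = 3(s - 4)(s + 2); at s=-1 this is -15, so s increases.
∂E/∂t = 9(t - 3)(t - 1); at t=2 this is -9, so t increases.
s converges to its nearest critical value 4 (a local min of the s-part); t converges to 3. The iterate converges to (4, 3).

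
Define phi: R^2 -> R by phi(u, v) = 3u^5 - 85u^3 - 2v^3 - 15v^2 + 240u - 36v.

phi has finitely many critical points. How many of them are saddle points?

4

phi separates as a function of u plus a function of v, so ∇phi=0 decouples.
∂phi/∂u = 15(u - 4)(u - 1)(u + 1)(u + 4) = 0 at u ∈ {-4, -1, 1, 4}; ∂phi/∂v = -6(v + 2)(v + 3) = 0 at v ∈ {-3, -2}.
The Hessian is diagonal: diag(phi_uu, phi_vv). Second derivatives: phi_uu(-4)=-1800, phi_uu(-1)=450, phi_uu(1)=-450, phi_uu(4)=1800; phi_vv(-3)=6, phi_vv(-2)=-6.
Saddle points occur where the two diagonal entries have opposite signs: (-4, -3), (-1, -2), (1, -3), (4, -2). Count: 4.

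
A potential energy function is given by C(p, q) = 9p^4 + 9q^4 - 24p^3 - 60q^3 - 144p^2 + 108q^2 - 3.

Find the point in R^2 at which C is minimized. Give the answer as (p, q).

(4, 0)

C(p,q) separates as A(p) + B(q) − 3, so its minimum is min A + min B − 3.
A'(p) = 36p(p - 4)(p + 2) vanishes at p ∈ {-2, 0, 4}; B'(q) = 36q(q - 3)(q - 2) vanishes at q ∈ {0, 2, 3}.
Local minima of A (where A''>0): A(-2)=-240, A(4)=-1536. Local minima of B: B(0)=0, B(3)=81.
So the global minimum of C is A(4) + B(0) − 3 = -1536 + 0 − 3 = -1539, attained at (4, 0).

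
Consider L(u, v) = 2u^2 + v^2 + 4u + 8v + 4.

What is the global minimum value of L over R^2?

-14

L(u,v) separates as P(u) + Q(v) + 4, so its minimum is min P + min Q + 4.
P'(u) = 4u + 4 vanishes at u ∈ {-1}; Q'(v) = 2v + 8 vanishes at v ∈ {-4}.
Local minima of P (where P''>0): P(-1)=-2. Local minima of Q: Q(-4)=-16.
So the global minimum of L is P(-1) + Q(-4) + 4 = -2 − 16 + 4 = -14, attained at (-1, -4).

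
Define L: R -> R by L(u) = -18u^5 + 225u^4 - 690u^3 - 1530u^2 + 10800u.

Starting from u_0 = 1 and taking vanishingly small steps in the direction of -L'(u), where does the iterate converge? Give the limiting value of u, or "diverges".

L'(u) = -90(u - 5)(u - 4)(u - 3)(u + 2), so L'(1) = 6480.
Gradient descent moves in the -L' direction, i.e. u is decreasing.
The nearest critical point in that direction is u = -2, where L'' = 18900 > 0 (a local minimum). The iterate converges there.

-2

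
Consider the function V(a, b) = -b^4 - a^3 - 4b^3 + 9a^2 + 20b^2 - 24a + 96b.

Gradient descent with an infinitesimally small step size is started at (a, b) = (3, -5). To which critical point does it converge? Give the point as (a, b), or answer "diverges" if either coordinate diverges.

diverges

V is separable, so gradient descent decouples: a follows -∂V/∂a, b follows -∂V/∂b.
∂V/∂a = -3(a - 4)(a - 2); at a=3 this is 3, so a decreases.
∂V/∂b = -4(b - 3)(b + 2)(b + 4); at b=-5 this is 96, so b decreases.
The b-coordinate has no critical point in that direction and runs off to infinity.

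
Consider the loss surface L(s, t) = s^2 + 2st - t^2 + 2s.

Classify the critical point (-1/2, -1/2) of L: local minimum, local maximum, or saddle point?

The Hessian of L is constant: H = [[2, 2], [2, -2]].
det(H) = 2·(-2) − 2² = -8.
Since det(H) < 0, H is indefinite and the critical point is a saddle point.

saddle point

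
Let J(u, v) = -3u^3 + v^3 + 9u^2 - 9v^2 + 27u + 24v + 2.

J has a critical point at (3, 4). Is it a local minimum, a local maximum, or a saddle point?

saddle point

The mixed partial ∂²J/∂u∂v is 0, so the Hessian at any point is diag(J_uu, J_vv) = diag(18(-u + 1), 6(v - 3)).
At (3, 4): H = diag(-36, 6).
The eigenvalues have opposite signs, so H is indefinite: a saddle point.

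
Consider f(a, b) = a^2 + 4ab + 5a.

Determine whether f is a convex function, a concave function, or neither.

f is quadratic, so its Hessian is the constant matrix H = [[2, 4], [4, 0]].
det(H) = -16, tr(H) = 2.
det(H) < 0, so H is indefinite: neither convex nor concave.

neither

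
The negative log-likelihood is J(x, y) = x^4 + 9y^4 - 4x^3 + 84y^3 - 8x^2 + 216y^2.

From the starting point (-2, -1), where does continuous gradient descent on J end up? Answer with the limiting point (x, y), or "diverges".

(-1, 0)

J is separable, so gradient descent decouples: x follows -∂J/∂x, y follows -∂J/∂y.
∂J/∂x = 4x(x - 4)(x + 1); at x=-2 this is -48, so x increases.
∂J/∂y = 36y(y + 3)(y + 4); at y=-1 this is -216, so y increases.
x converges to its nearest critical value -1 (a local min of the x-part); y converges to 0. The iterate converges to (-1, 0).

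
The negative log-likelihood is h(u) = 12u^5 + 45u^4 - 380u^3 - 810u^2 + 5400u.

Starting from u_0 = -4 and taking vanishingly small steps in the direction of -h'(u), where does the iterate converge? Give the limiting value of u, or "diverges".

-3

h'(u) = 60(u - 3)(u - 2)(u + 3)(u + 5), so h'(-4) = -2520.
Gradient descent moves in the -h' direction, i.e. u is increasing.
The nearest critical point in that direction is u = -3, where h'' = 3600 > 0 (a local minimum). The iterate converges there.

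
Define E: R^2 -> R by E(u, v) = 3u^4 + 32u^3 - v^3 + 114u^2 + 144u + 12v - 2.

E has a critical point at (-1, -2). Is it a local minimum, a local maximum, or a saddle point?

local minimum

The mixed partial ∂²E/∂u∂v is 0, so the Hessian at any point is diag(E_uu, E_vv) = diag(12(3u^2 + 16u + 19), -6v).
At (-1, -2): H = diag(72, 12).
Both eigenvalues are positive, so H is positive definite: a local minimum.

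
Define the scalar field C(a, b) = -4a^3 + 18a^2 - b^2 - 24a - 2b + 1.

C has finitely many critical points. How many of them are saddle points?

C separates as a function of a plus a function of b, so ∇C=0 decouples.
∂C/∂a = -12(a - 2)(a - 1) = 0 at a ∈ {1, 2}; ∂C/∂b = -2(b + 1) = 0 at b ∈ {-1}.
The Hessian is diagonal: diag(C_aa, C_bb). Second derivatives: C_aa(1)=12, C_aa(2)=-12; C_bb(-1)=-2.
Saddle points occur where the two diagonal entries have opposite signs: (1, -1). Count: 1.

1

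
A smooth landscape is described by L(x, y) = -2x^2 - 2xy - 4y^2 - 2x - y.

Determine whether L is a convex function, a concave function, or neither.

concave

L is quadratic, so its Hessian is the constant matrix H = [[-4, -2], [-2, -8]].
det(H) = 28, tr(H) = -12.
det(H) > 0 and tr(H) < 0, so H is negative definite everywhere: concave.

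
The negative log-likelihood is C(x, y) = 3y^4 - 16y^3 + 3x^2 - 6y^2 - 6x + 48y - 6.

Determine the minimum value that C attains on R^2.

-169

C(x,y) separates as P(x) + Q(y) − 6, so its minimum is min P + min Q − 6.
P'(x) = 6x - 6 vanishes at x ∈ {1}; Q'(y) = 12(y - 4)(y - 1)(y + 1) vanishes at y ∈ {-1, 1, 4}.
Local minima of P (where P''>0): P(1)=-3. Local minima of Q: Q(-1)=-35, Q(4)=-160.
So the global minimum of C is P(1) + Q(4) − 6 = -3 − 160 − 6 = -169, attained at (1, 4).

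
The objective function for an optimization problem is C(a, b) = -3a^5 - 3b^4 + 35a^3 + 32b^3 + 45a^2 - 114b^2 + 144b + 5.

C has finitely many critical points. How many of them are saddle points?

6

C separates as a function of a plus a function of b, so ∇C=0 decouples.
∂C/∂a = -15a(a - 3)(a + 1)(a + 2) = 0 at a ∈ {-2, -1, 0, 3}; ∂C/∂b = -12(b - 4)(b - 3)(b - 1) = 0 at b ∈ {1, 3, 4}.
The Hessian is diagonal: diag(C_aa, C_bb). Second derivatives: C_aa(-2)=150, C_aa(-1)=-60, C_aa(0)=90, C_aa(3)=-900; C_bb(1)=-72, C_bb(3)=24, C_bb(4)=-36.
Saddle points occur where the two diagonal entries have opposite signs: (-2, 1), (-2, 4), (-1, 3), (0, 1), (0, 4), (3, 3). Count: 6.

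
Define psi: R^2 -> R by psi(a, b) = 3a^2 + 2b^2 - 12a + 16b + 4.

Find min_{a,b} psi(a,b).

psi(a,b) separates as P(a) + Q(b) + 4, so its minimum is min P + min Q + 4.
P'(a) = 6a - 12 vanishes at a ∈ {2}; Q'(b) = 4b + 16 vanishes at b ∈ {-4}.
Local minima of P (where P''>0): P(2)=-12. Local minima of Q: Q(-4)=-32.
So the global minimum of psi is P(2) + Q(-4) + 4 = -12 − 32 + 4 = -40, attained at (2, -4).

-40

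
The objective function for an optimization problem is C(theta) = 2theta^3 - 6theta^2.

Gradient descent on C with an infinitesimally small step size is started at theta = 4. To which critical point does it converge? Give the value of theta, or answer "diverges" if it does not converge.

C'(theta) = 6theta(theta - 2), so C'(4) = 48.
Gradient descent moves in the -C' direction, i.e. theta is decreasing.
The nearest critical point in that direction is theta = 2, where C'' = 12 > 0 (a local minimum). The iterate converges there.

2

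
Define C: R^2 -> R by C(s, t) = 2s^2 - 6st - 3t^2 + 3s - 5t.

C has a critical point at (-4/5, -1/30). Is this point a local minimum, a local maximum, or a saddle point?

saddle point

The Hessian of C is constant: H = [[4, -6], [-6, -6]].
det(H) = 4·(-6) − (-6)² = -60.
Since det(H) < 0, H is indefinite and the critical point is a saddle point.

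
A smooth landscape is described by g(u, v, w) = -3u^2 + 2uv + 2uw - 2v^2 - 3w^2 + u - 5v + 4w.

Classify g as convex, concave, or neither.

g is quadratic, so its Hessian is the constant matrix H = [[-6, 2, 2], [2, -4, 0], [2, 0, -6]].
Leading principal minors: -6, 20, -104.
Signs alternate −, +, − ⇒ H ≺ 0 ⇒ concave.

concave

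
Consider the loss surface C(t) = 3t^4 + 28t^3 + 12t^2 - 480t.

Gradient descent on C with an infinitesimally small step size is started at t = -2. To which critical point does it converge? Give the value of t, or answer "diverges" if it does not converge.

2

C'(t) = 12(t - 2)(t + 4)(t + 5), so C'(-2) = -288.
Gradient descent moves in the -C' direction, i.e. t is increasing.
The nearest critical point in that direction is t = 2, where C'' = 504 > 0 (a local minimum). The iterate converges there.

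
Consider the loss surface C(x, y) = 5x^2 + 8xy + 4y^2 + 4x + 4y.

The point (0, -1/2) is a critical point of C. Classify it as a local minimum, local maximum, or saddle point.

The Hessian of C is constant: H = [[10, 8], [8, 8]].
det(H) = 10·8 − 8² = 16.
det(H) > 0 and tr(H) = 18 > 0, so H is positive definite and the point is a local minimum.

local minimum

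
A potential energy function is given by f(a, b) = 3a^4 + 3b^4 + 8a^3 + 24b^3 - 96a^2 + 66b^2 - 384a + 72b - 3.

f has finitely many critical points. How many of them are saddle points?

4

f separates as a function of a plus a function of b, so ∇f=0 decouples.
∂f/∂a = 12(a - 4)(a + 2)(a + 4) = 0 at a ∈ {-4, -2, 4}; ∂f/∂b = 12(b + 1)(b + 2)(b + 3) = 0 at b ∈ {-3, -2, -1}.
The Hessian is diagonal: diag(f_aa, f_bb). Second derivatives: f_aa(-4)=192, f_aa(-2)=-144, f_aa(4)=576; f_bb(-3)=24, f_bb(-2)=-12, f_bb(-1)=24.
Saddle points occur where the two diagonal entries have opposite signs: (-4, -2), (-2, -3), (-2, -1), (4, -2). Count: 4.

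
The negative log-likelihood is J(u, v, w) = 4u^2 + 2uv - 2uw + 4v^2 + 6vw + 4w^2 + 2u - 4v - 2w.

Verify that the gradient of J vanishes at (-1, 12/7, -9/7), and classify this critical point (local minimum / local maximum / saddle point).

local minimum

∇J = (8u + 2v - 2w + 2, 2u + 8v + 6w - 4, -2u + 6v + 8w - 2); substituting (-1, 12/7, -9/7) gives ∇J = (0, 0, 0), so (-1, 12/7, -9/7) is indeed a critical point.
The Hessian is constant: H = [[8, 2, -2], [2, 8, 6], [-2, 6, 8]].
Leading principal minors: Δ₁ = 8, Δ₂ = 60, Δ₃ = 112.
All leading minors are positive, so H is positive definite: a local minimum.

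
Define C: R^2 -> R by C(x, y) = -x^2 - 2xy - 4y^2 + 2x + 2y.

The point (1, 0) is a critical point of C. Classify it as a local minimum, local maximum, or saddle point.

The Hessian of C is constant: H = [[-2, -2], [-2, -8]].
det(H) = (-2)·(-8) − (-2)² = 12.
det(H) > 0 and tr(H) = -10 < 0, so H is negative definite and the point is a local maximum.

local maximum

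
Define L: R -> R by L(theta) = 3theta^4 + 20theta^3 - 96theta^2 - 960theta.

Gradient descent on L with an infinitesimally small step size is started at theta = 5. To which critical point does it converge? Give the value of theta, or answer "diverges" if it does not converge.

4

L'(theta) = 12(theta - 4)(theta + 4)(theta + 5), so L'(5) = 1080.
Gradient descent moves in the -L' direction, i.e. theta is decreasing.
The nearest critical point in that direction is theta = 4, where L'' = 864 > 0 (a local minimum). The iterate converges there.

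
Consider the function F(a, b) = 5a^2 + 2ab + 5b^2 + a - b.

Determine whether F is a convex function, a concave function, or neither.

convex

F is quadratic, so its Hessian is the constant matrix H = [[10, 2], [2, 10]].
det(H) = 96, tr(H) = 20.
det(H) > 0 and tr(H) > 0, so H is positive definite everywhere: convex.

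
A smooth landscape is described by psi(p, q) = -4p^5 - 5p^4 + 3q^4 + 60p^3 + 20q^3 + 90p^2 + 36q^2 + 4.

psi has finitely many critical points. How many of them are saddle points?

psi separates as a function of p plus a function of q, so ∇psi=0 decouples.
∂psi/∂p = -20p(p - 3)(p + 1)(p + 3) = 0 at p ∈ {-3, -1, 0, 3}; ∂psi/∂q = 12q(q + 2)(q + 3) = 0 at q ∈ {-3, -2, 0}.
The Hessian is diagonal: diag(psi_pp, psi_qq). Second derivatives: psi_pp(-3)=720, psi_pp(-1)=-160, psi_pp(0)=180, psi_pp(3)=-1440; psi_qq(-3)=36, psi_qq(-2)=-24, psi_qq(0)=72.
Saddle points occur where the two diagonal entries have opposite signs: (-3, -2), (-1, -3), (-1, 0), (0, -2), (3, -3), (3, 0). Count: 6.

6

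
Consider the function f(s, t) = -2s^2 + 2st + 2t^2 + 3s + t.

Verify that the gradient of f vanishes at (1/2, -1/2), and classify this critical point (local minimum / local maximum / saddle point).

∇f = (-4s + 2t + 3, 2s + 4t + 1); substituting (1/2, -1/2) gives ∇f = (0, 0), so (1/2, -1/2) is indeed a critical point.
The Hessian of f is constant: H = [[-4, 2], [2, 4]].
det(H) = (-4)·4 − 2² = -20.
Since det(H) < 0, H is indefinite and the critical point is a saddle point.

saddle point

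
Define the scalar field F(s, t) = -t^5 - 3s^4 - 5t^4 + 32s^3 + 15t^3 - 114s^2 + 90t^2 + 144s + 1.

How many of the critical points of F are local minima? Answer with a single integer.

2

F separates as a function of s plus a function of t, so ∇F=0 decouples.
∂F/∂s = -12(s - 4)(s - 3)(s - 1) = 0 at s ∈ {1, 3, 4}; ∂F/∂t = -5t(t - 3)(t + 3)(t + 4) = 0 at t ∈ {-4, -3, 0, 3}.
The Hessian is diagonal: diag(F_ss, F_tt). Second derivatives: F_ss(1)=-72, F_ss(3)=24, F_ss(4)=-36; F_tt(-4)=140, F_tt(-3)=-90, F_tt(0)=180, F_tt(3)=-630.
Local minima occur where both diagonal entries positive: (3, -4), (3, 0). Count: 2.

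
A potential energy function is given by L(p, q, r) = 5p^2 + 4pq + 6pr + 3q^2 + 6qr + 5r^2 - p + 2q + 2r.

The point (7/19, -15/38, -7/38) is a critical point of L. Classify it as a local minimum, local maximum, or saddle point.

The Hessian is constant: H = [[10, 4, 6], [4, 6, 6], [6, 6, 10]].
Leading principal minors: Δ₁ = 10, Δ₂ = 44, Δ₃ = 152.
All leading minors are positive, so H is positive definite: a local minimum.

local minimum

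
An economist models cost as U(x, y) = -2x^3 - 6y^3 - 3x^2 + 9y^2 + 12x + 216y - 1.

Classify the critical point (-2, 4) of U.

The mixed partial ∂²U/∂x∂y is 0, so the Hessian at any point is diag(U_xx, U_yy) = diag(-6(2x + 1), 18(-2y + 1)).
At (-2, 4): H = diag(18, -126).
The eigenvalues have opposite signs, so H is indefinite: a saddle point.

saddle point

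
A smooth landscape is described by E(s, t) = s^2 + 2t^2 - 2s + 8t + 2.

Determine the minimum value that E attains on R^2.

E(s,t) separates as P(s) + Q(t) + 2, so its minimum is min P + min Q + 2.
P'(s) = 2s - 2 vanishes at s ∈ {1}; Q'(t) = 4(t + 2) vanishes at t ∈ {-2}.
Local minima of P (where P''>0): P(1)=-1. Local minima of Q: Q(-2)=-8.
So the global minimum of E is P(1) + Q(-2) + 2 = -1 − 8 + 2 = -7, attained at (1, -2).

-7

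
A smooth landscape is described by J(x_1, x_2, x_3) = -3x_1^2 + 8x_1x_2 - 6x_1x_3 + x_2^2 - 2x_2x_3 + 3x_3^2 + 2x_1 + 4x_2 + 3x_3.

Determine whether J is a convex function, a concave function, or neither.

J is quadratic, so its Hessian is the constant matrix H = [[-6, 8, -6], [8, 2, -2], [-6, -2, 6]].
Leading principal minors: -6, -76, -312.
Neither pattern holds ⇒ H is indefinite ⇒ neither convex nor concave.

neither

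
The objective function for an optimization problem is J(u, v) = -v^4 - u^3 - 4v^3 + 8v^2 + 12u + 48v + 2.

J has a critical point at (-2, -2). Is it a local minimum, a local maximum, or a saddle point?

The mixed partial ∂²J/∂u∂v is 0, so the Hessian at any point is diag(J_uu, J_vv) = diag(-6u, 4(-3v^2 - 6v + 4)).
At (-2, -2): H = diag(12, 16).
Both eigenvalues are positive, so H is positive definite: a local minimum.

local minimum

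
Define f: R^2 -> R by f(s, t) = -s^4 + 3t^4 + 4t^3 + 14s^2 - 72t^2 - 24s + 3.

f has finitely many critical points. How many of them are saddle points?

5

f separates as a function of s plus a function of t, so ∇f=0 decouples.
∂f/∂s = -4(s - 2)(s - 1)(s + 3) = 0 at s ∈ {-3, 1, 2}; ∂f/∂t = 12t(t - 3)(t + 4) = 0 at t ∈ {-4, 0, 3}.
The Hessian is diagonal: diag(f_ss, f_tt). Second derivatives: f_ss(-3)=-80, f_ss(1)=16, f_ss(2)=-20; f_tt(-4)=336, f_tt(0)=-144, f_tt(3)=252.
Saddle points occur where the two diagonal entries have opposite signs: (-3, -4), (-3, 3), (1, 0), (2, -4), (2, 3). Count: 5.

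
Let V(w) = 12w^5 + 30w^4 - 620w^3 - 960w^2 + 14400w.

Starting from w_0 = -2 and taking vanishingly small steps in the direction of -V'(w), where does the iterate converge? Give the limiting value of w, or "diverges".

V'(w) = 60(w - 4)(w - 3)(w + 4)(w + 5), so V'(-2) = 10800.
Gradient descent moves in the -V' direction, i.e. w is decreasing.
The nearest critical point in that direction is w = -4, where V'' = 3360 > 0 (a local minimum). The iterate converges there.

-4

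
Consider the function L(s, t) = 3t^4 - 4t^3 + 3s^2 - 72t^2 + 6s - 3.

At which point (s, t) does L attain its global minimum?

(-1, 4)

L(s,t) separates as P(s) + Q(t) − 3, so its minimum is min P + min Q − 3.
P'(s) = 6s + 6 vanishes at s ∈ {-1}; Q'(t) = 12t(t - 4)(t + 3) vanishes at t ∈ {-3, 0, 4}.
Local minima of P (where P''>0): P(-1)=-3. Local minima of Q: Q(-3)=-297, Q(4)=-640.
So the global minimum of L is P(-1) + Q(4) − 3 = -3 − 640 − 3 = -646, attained at (-1, 4).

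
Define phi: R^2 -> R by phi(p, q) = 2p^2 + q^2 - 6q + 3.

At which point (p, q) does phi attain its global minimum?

(0, 3)

phi(p,q) separates as A(p) + B(q) + 3, so its minimum is min A + min B + 3.
A'(p) = 4p vanishes at p ∈ {0}; B'(q) = 2q - 6 vanishes at q ∈ {3}.
Local minima of A (where A''>0): A(0)=0. Local minima of B: B(3)=-9.
So the global minimum of phi is A(0) + B(3) + 3 = 0 − 9 + 3 = -6, attained at (0, 3).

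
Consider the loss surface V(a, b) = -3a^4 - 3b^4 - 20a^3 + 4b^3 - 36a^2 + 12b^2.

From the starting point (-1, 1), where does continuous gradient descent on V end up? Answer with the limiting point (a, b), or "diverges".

V is separable, so gradient descent decouples: a follows -∂V/∂a, b follows -∂V/∂b.
∂V/∂a = -12a(a + 2)(a + 3); at a=-1 this is 24, so a decreases.
∂V/∂b = -12b(b - 2)(b + 1); at b=1 this is 24, so b decreases.
a converges to its nearest critical value -2 (a local min of the a-part); b converges to 0. The iterate converges to (-2, 0).

(-2, 0)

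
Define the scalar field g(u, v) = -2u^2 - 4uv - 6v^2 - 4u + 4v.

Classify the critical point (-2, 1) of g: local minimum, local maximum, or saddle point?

local maximum

The Hessian of g is constant: H = [[-4, -4], [-4, -12]].
det(H) = (-4)·(-12) − (-4)² = 32.
det(H) > 0 and tr(H) = -16 < 0, so H is negative definite and the point is a local maximum.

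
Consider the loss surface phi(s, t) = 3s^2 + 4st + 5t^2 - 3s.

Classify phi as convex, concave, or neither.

convex

phi is quadratic, so its Hessian is the constant matrix H = [[6, 4], [4, 10]].
det(H) = 44, tr(H) = 16.
det(H) > 0 and tr(H) > 0, so H is positive definite everywhere: convex.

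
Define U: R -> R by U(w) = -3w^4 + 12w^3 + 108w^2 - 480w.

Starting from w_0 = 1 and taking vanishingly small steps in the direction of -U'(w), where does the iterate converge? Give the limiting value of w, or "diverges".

U'(w) = -12(w - 5)(w - 2)(w + 4), so U'(1) = -240.
Gradient descent moves in the -U' direction, i.e. w is increasing.
The nearest critical point in that direction is w = 2, where U'' = 216 > 0 (a local minimum). The iterate converges there.

2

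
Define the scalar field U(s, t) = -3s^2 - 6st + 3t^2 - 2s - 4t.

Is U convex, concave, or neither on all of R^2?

U is quadratic, so its Hessian is the constant matrix H = [[-6, -6], [-6, 6]].
det(H) = -72, tr(H) = 0.
det(H) < 0, so H is indefinite: neither convex nor concave.

neither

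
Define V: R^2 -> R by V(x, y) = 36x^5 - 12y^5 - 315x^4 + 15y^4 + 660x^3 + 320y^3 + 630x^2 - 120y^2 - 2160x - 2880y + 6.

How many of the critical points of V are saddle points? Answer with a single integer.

V separates as a function of x plus a function of y, so ∇V=0 decouples.
∂V/∂x = 180(x - 4)(x - 3)(x - 1)(x + 1) = 0 at x ∈ {-1, 1, 3, 4}; ∂V/∂y = -60(y - 4)(y - 2)(y + 2)(y + 3) = 0 at y ∈ {-3, -2, 2, 4}.
The Hessian is diagonal: diag(V_xx, V_yy). Second derivatives: V_xx(-1)=-7200, V_xx(1)=2160, V_xx(3)=-1440, V_xx(4)=2700; V_yy(-3)=2100, V_yy(-2)=-1440, V_yy(2)=2400, V_yy(4)=-5040.
Saddle points occur where the two diagonal entries have opposite signs: (-1, -3), (-1, 2), (1, -2), (1, 4), (3, -3), (3, 2), (4, -2), (4, 4). Count: 8.

8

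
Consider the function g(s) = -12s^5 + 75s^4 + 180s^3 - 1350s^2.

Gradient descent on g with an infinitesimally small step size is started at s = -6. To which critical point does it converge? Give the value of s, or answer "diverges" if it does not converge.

-3

g'(s) = -60s(s - 5)(s - 3)(s + 3), so g'(-6) = -106920.
Gradient descent moves in the -g' direction, i.e. s is increasing.
The nearest critical point in that direction is s = -3, where g'' = 8640 > 0 (a local minimum). The iterate converges there.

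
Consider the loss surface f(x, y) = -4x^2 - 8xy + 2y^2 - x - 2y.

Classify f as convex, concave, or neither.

f is quadratic, so its Hessian is the constant matrix H = [[-8, -8], [-8, 4]].
det(H) = -96, tr(H) = -4.
det(H) < 0, so H is indefinite: neither convex nor concave.

neither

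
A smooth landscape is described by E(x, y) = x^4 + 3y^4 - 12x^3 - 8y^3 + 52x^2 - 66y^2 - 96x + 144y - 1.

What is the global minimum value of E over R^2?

-632

E(x,y) separates as P(x) + Q(y) − 1, so its minimum is min P + min Q − 1.
P'(x) = 4(x - 4)(x - 3)(x - 2) vanishes at x ∈ {2, 3, 4}; Q'(y) = 12(y - 4)(y - 1)(y + 3) vanishes at y ∈ {-3, 1, 4}.
Local minima of P (where P''>0): P(2)=-64, P(4)=-64. Local minima of Q: Q(-3)=-567, Q(4)=-224.
So the global minimum of E is P(2) + Q(-3) − 1 = -64 − 567 − 1 = -632, attained at (2, -3).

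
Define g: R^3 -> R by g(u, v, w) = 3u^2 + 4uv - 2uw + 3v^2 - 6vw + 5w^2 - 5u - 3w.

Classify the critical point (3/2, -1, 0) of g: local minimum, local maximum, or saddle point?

local minimum

The Hessian is constant: H = [[6, 4, -2], [4, 6, -6], [-2, -6, 10]].
Leading principal minors: Δ₁ = 6, Δ₂ = 20, Δ₃ = 56.
All leading minors are positive, so H is positive definite: a local minimum.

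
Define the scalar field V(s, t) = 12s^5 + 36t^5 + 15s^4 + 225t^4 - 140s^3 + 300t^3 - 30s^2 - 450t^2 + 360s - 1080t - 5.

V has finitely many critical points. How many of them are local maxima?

V separates as a function of s plus a function of t, so ∇V=0 decouples.
∂V/∂s = 60(s - 2)(s - 1)(s + 1)(s + 3) = 0 at s ∈ {-3, -1, 1, 2}; ∂V/∂t = 180(t - 1)(t + 1)(t + 2)(t + 3) = 0 at t ∈ {-3, -2, -1, 1}.
The Hessian is diagonal: diag(V_ss, V_tt). Second derivatives: V_ss(-3)=-2400, V_ss(-1)=720, V_ss(1)=-480, V_ss(2)=900; V_tt(-3)=-1440, V_tt(-2)=540, V_tt(-1)=-720, V_tt(1)=4320.
Local maxima occur where both diagonal entries negative: (-3, -3), (-3, -1), (1, -3), (1, -1). Count: 4.

4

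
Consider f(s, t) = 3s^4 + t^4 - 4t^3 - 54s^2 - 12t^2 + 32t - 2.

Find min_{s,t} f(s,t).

f(s,t) separates as P(s) + Q(t) − 2, so its minimum is min P + min Q − 2.
P'(s) = 12s(s - 3)(s + 3) vanishes at s ∈ {-3, 0, 3}; Q'(t) = 4(t - 4)(t - 1)(t + 2) vanishes at t ∈ {-2, 1, 4}.
Local minima of P (where P''>0): P(-3)=-243, P(3)=-243. Local minima of Q: Q(-2)=-64, Q(4)=-64.
So the global minimum of f is P(-3) + Q(-2) − 2 = -243 − 64 − 2 = -309, attained at (-3, -2).

-309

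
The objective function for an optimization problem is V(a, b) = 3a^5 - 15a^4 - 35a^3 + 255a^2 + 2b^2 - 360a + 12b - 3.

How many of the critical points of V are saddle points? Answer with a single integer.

V separates as a function of a plus a function of b, so ∇V=0 decouples.
∂V/∂a = 15(a - 4)(a - 2)(a - 1)(a + 3) = 0 at a ∈ {-3, 1, 2, 4}; ∂V/∂b = 4(b + 3) = 0 at b ∈ {-3}.
The Hessian is diagonal: diag(V_aa, V_bb). Second derivatives: V_aa(-3)=-2100, V_aa(1)=180, V_aa(2)=-150, V_aa(4)=630; V_bb(-3)=4.
Saddle points occur where the two diagonal entries have opposite signs: (-3, -3), (2, -3). Count: 2.

2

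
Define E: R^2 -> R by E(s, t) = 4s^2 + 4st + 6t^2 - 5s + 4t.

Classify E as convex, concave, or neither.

E is quadratic, so its Hessian is the constant matrix H = [[8, 4], [4, 12]].
det(H) = 80, tr(H) = 20.
det(H) > 0 and tr(H) > 0, so H is positive definite everywhere: convex.

convex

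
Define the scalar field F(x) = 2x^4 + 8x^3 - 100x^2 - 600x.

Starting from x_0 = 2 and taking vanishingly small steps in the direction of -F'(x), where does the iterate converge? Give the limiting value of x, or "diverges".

5

F'(x) = 8(x - 5)(x + 3)(x + 5), so F'(2) = -840.
Gradient descent moves in the -F' direction, i.e. x is increasing.
The nearest critical point in that direction is x = 5, where F'' = 640 > 0 (a local minimum). The iterate converges there.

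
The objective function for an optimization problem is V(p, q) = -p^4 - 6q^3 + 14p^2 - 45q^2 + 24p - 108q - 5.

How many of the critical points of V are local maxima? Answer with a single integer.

V separates as a function of p plus a function of q, so ∇V=0 decouples.
∂V/∂p = -4(p - 3)(p + 1)(p + 2) = 0 at p ∈ {-2, -1, 3}; ∂V/∂q = -18(q + 2)(q + 3) = 0 at q ∈ {-3, -2}.
The Hessian is diagonal: diag(V_pp, V_qq). Second derivatives: V_pp(-2)=-20, V_pp(-1)=16, V_pp(3)=-80; V_qq(-3)=18, V_qq(-2)=-18.
Local maxima occur where both diagonal entries negative: (-2, -2), (3, -2). Count: 2.

2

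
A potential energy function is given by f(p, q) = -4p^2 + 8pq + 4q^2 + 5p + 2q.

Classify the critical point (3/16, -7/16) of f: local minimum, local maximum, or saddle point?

saddle point

The Hessian of f is constant: H = [[-8, 8], [8, 8]].
det(H) = (-8)·8 − 8² = -128.
Since det(H) < 0, H is indefinite and the critical point is a saddle point.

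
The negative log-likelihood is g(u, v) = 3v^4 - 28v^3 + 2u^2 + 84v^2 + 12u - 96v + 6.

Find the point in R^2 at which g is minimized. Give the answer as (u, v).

(-3, 4)

g(u,v) separates as P(u) + Q(v) + 6, so its minimum is min P + min Q + 6.
P'(u) = 4u + 12 vanishes at u ∈ {-3}; Q'(v) = 12(v - 4)(v - 2)(v - 1) vanishes at v ∈ {1, 2, 4}.
Local minima of P (where P''>0): P(-3)=-18. Local minima of Q: Q(1)=-37, Q(4)=-64.
So the global minimum of g is P(-3) + Q(4) + 6 = -18 − 64 + 6 = -76, attained at (-3, 4).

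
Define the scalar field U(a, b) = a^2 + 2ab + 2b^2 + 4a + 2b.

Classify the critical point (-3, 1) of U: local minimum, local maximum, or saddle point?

The Hessian of U is constant: H = [[2, 2], [2, 4]].
det(H) = 2·4 − 2² = 4.
det(H) > 0 and tr(H) = 6 > 0, so H is positive definite and the point is a local minimum.

local minimum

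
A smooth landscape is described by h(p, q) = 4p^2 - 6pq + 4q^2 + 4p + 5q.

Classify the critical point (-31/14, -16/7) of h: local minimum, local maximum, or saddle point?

local minimum

The Hessian of h is constant: H = [[8, -6], [-6, 8]].
det(H) = 8·8 − (-6)² = 28.
det(H) > 0 and tr(H) = 16 > 0, so H is positive definite and the point is a local minimum.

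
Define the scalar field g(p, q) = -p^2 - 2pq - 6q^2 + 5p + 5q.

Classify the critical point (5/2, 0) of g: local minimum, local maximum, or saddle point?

The Hessian of g is constant: H = [[-2, -2], [-2, -12]].
det(H) = (-2)·(-12) − (-2)² = 20.
det(H) > 0 and tr(H) = -14 < 0, so H is negative definite and the point is a local maximum.

local maximum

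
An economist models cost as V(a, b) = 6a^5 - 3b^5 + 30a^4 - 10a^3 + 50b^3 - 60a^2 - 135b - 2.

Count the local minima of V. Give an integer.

4

V separates as a function of a plus a function of b, so ∇V=0 decouples.
∂V/∂a = 30a(a - 1)(a + 1)(a + 4) = 0 at a ∈ {-4, -1, 0, 1}; ∂V/∂b = -15(b - 3)(b - 1)(b + 1)(b + 3) = 0 at b ∈ {-3, -1, 1, 3}.
The Hessian is diagonal: diag(V_aa, V_bb). Second derivatives: V_aa(-4)=-1800, V_aa(-1)=180, V_aa(0)=-120, V_aa(1)=300; V_bb(-3)=720, V_bb(-1)=-240, V_bb(1)=240, V_bb(3)=-720.
Local minima occur where both diagonal entries positive: (-1, -3), (-1, 1), (1, -3), (1, 1). Count: 4.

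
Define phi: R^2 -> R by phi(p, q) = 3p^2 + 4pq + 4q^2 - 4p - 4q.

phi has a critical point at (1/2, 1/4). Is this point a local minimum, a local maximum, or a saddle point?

The Hessian of phi is constant: H = [[6, 4], [4, 8]].
det(H) = 6·8 − 4² = 32.
det(H) > 0 and tr(H) = 14 > 0, so H is positive definite and the point is a local minimum.

local minimum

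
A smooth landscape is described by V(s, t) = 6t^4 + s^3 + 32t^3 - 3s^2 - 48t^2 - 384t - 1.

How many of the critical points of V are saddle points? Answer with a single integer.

3

V separates as a function of s plus a function of t, so ∇V=0 decouples.
∂V/∂s = 3s(s - 2) = 0 at s ∈ {0, 2}; ∂V/∂t = 24(t - 2)(t + 2)(t + 4) = 0 at t ∈ {-4, -2, 2}.
The Hessian is diagonal: diag(V_ss, V_tt). Second derivatives: V_ss(0)=-6, V_ss(2)=6; V_tt(-4)=288, V_tt(-2)=-192, V_tt(2)=576.
Saddle points occur where the two diagonal entries have opposite signs: (0, -4), (0, 2), (2, -2). Count: 3.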